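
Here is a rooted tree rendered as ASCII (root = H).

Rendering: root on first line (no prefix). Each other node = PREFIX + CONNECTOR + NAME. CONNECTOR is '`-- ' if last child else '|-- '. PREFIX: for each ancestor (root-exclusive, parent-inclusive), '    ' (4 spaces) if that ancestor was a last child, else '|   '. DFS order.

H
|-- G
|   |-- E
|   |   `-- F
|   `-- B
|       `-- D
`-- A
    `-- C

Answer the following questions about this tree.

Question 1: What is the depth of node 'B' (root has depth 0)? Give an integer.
Path from root to B: H -> G -> B
Depth = number of edges = 2

Answer: 2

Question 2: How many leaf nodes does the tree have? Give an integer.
Answer: 3

Derivation:
Leaves (nodes with no children): C, D, F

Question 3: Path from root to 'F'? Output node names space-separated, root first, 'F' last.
Walk down from root: H -> G -> E -> F

Answer: H G E F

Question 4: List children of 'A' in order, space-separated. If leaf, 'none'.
Node A's children (from adjacency): C

Answer: C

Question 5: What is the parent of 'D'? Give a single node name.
Answer: B

Derivation:
Scan adjacency: D appears as child of B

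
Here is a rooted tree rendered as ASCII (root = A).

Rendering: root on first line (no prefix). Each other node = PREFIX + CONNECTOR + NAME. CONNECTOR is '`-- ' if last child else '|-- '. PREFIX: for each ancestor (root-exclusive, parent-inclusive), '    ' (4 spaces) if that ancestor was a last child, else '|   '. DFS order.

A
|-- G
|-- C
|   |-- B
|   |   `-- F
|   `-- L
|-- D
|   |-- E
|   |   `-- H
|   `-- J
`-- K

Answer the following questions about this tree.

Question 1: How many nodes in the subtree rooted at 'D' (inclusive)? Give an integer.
Subtree rooted at D contains: D, E, H, J
Count = 4

Answer: 4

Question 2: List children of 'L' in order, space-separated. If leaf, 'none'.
Node L's children (from adjacency): (leaf)

Answer: none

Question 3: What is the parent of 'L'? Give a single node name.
Scan adjacency: L appears as child of C

Answer: C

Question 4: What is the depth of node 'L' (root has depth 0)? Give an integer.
Path from root to L: A -> C -> L
Depth = number of edges = 2

Answer: 2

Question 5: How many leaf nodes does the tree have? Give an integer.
Answer: 6

Derivation:
Leaves (nodes with no children): F, G, H, J, K, L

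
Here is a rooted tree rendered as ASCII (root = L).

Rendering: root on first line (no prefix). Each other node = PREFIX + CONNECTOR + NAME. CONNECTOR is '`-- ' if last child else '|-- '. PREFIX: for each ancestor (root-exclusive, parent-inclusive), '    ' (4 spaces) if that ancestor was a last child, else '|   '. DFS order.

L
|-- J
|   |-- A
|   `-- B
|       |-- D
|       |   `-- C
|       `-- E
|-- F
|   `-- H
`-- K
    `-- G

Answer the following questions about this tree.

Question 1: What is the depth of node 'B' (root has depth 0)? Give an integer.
Path from root to B: L -> J -> B
Depth = number of edges = 2

Answer: 2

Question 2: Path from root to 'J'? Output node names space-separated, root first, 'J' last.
Answer: L J

Derivation:
Walk down from root: L -> J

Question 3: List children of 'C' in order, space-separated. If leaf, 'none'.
Answer: none

Derivation:
Node C's children (from adjacency): (leaf)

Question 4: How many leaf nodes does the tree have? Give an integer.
Leaves (nodes with no children): A, C, E, G, H

Answer: 5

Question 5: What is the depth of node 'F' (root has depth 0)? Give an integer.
Path from root to F: L -> F
Depth = number of edges = 1

Answer: 1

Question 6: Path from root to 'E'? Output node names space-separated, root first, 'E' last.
Answer: L J B E

Derivation:
Walk down from root: L -> J -> B -> E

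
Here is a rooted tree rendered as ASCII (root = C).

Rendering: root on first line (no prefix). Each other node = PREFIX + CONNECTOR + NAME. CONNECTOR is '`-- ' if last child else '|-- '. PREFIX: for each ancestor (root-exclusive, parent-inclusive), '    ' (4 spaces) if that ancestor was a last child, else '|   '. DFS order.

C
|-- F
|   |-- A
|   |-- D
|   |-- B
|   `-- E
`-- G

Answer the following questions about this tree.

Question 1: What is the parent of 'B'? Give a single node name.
Answer: F

Derivation:
Scan adjacency: B appears as child of F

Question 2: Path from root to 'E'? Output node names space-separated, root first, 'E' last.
Answer: C F E

Derivation:
Walk down from root: C -> F -> E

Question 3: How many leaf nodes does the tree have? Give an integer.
Answer: 5

Derivation:
Leaves (nodes with no children): A, B, D, E, G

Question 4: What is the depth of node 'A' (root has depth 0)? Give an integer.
Answer: 2

Derivation:
Path from root to A: C -> F -> A
Depth = number of edges = 2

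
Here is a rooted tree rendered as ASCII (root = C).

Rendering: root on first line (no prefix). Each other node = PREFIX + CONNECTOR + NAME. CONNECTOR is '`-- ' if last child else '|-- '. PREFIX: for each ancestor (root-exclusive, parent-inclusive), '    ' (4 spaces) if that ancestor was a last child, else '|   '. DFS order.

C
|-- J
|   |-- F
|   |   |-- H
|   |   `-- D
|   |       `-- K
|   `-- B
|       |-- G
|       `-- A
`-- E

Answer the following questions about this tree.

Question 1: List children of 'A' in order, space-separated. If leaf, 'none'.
Node A's children (from adjacency): (leaf)

Answer: none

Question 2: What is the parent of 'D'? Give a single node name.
Scan adjacency: D appears as child of F

Answer: F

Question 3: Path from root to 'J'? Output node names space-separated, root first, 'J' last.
Answer: C J

Derivation:
Walk down from root: C -> J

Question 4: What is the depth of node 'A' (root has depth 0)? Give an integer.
Path from root to A: C -> J -> B -> A
Depth = number of edges = 3

Answer: 3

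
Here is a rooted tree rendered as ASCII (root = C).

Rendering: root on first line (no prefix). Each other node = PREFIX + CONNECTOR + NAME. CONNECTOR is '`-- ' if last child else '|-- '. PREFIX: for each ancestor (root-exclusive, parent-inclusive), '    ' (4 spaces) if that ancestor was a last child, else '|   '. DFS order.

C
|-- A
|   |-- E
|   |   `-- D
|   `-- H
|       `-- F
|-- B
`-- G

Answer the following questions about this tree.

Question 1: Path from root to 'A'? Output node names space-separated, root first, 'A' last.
Walk down from root: C -> A

Answer: C A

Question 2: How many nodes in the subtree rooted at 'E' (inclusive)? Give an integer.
Answer: 2

Derivation:
Subtree rooted at E contains: D, E
Count = 2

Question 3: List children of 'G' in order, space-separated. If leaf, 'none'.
Node G's children (from adjacency): (leaf)

Answer: none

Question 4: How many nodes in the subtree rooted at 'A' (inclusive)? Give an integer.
Subtree rooted at A contains: A, D, E, F, H
Count = 5

Answer: 5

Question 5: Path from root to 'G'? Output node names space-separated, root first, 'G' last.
Walk down from root: C -> G

Answer: C G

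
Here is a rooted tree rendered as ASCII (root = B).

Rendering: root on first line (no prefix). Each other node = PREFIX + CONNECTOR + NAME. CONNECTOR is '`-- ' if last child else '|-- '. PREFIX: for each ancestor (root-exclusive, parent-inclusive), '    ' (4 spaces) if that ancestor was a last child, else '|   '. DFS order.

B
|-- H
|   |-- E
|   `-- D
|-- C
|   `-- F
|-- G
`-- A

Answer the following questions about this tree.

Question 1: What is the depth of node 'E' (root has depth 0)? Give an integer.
Path from root to E: B -> H -> E
Depth = number of edges = 2

Answer: 2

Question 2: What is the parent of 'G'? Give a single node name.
Scan adjacency: G appears as child of B

Answer: B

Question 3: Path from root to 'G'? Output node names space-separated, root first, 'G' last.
Walk down from root: B -> G

Answer: B G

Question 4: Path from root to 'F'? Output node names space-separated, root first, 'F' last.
Answer: B C F

Derivation:
Walk down from root: B -> C -> F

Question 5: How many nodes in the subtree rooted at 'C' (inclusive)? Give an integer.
Subtree rooted at C contains: C, F
Count = 2

Answer: 2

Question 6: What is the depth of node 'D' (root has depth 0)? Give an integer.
Path from root to D: B -> H -> D
Depth = number of edges = 2

Answer: 2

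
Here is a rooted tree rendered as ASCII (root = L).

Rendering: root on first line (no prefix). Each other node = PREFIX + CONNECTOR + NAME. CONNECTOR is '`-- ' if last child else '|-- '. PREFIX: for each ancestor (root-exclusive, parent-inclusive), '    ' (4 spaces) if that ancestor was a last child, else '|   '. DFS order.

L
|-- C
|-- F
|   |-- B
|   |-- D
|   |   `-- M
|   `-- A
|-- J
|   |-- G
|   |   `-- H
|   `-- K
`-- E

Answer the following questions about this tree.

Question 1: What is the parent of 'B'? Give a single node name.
Scan adjacency: B appears as child of F

Answer: F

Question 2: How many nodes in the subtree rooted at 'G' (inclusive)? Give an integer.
Subtree rooted at G contains: G, H
Count = 2

Answer: 2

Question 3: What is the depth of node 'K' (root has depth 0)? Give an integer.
Path from root to K: L -> J -> K
Depth = number of edges = 2

Answer: 2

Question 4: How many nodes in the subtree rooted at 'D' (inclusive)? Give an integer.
Subtree rooted at D contains: D, M
Count = 2

Answer: 2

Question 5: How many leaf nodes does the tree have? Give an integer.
Leaves (nodes with no children): A, B, C, E, H, K, M

Answer: 7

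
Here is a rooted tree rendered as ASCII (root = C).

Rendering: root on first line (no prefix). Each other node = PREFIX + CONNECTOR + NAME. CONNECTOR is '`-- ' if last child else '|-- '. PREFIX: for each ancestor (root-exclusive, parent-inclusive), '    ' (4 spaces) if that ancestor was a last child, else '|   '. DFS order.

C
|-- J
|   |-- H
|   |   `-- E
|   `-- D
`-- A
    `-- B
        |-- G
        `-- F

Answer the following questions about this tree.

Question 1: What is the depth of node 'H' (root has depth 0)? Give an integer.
Path from root to H: C -> J -> H
Depth = number of edges = 2

Answer: 2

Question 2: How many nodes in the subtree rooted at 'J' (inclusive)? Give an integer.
Answer: 4

Derivation:
Subtree rooted at J contains: D, E, H, J
Count = 4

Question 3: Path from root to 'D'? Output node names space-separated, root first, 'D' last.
Answer: C J D

Derivation:
Walk down from root: C -> J -> D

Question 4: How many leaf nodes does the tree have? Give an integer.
Leaves (nodes with no children): D, E, F, G

Answer: 4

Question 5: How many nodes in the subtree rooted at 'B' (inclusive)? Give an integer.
Answer: 3

Derivation:
Subtree rooted at B contains: B, F, G
Count = 3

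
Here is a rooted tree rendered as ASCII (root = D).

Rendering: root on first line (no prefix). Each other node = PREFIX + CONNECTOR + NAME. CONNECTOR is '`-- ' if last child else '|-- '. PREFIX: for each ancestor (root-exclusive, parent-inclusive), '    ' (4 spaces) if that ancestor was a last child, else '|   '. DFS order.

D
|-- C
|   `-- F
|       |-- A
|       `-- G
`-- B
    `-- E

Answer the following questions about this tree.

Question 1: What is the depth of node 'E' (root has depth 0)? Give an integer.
Answer: 2

Derivation:
Path from root to E: D -> B -> E
Depth = number of edges = 2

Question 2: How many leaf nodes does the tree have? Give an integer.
Answer: 3

Derivation:
Leaves (nodes with no children): A, E, G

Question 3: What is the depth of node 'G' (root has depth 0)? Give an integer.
Path from root to G: D -> C -> F -> G
Depth = number of edges = 3

Answer: 3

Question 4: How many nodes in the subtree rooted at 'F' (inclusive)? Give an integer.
Answer: 3

Derivation:
Subtree rooted at F contains: A, F, G
Count = 3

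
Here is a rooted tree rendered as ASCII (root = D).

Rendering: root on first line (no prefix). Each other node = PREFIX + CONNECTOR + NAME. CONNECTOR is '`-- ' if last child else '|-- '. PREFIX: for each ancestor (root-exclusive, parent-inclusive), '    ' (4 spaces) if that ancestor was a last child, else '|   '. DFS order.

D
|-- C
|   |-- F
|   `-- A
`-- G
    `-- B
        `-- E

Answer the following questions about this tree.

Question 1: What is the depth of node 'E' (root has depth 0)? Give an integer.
Path from root to E: D -> G -> B -> E
Depth = number of edges = 3

Answer: 3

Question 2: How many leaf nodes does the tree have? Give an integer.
Leaves (nodes with no children): A, E, F

Answer: 3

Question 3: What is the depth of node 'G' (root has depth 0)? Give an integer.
Path from root to G: D -> G
Depth = number of edges = 1

Answer: 1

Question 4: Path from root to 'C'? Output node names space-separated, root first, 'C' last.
Answer: D C

Derivation:
Walk down from root: D -> C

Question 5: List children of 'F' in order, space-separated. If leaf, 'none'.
Node F's children (from adjacency): (leaf)

Answer: none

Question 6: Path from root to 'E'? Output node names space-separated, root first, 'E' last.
Walk down from root: D -> G -> B -> E

Answer: D G B E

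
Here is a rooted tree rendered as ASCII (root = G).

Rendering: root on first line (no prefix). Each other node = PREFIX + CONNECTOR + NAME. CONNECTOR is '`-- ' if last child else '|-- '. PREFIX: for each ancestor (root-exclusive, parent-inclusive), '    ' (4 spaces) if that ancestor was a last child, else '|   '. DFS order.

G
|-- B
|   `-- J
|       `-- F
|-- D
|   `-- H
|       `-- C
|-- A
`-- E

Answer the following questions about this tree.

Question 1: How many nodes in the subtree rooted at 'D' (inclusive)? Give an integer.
Subtree rooted at D contains: C, D, H
Count = 3

Answer: 3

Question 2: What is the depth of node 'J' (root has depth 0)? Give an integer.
Path from root to J: G -> B -> J
Depth = number of edges = 2

Answer: 2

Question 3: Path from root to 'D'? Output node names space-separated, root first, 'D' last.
Answer: G D

Derivation:
Walk down from root: G -> D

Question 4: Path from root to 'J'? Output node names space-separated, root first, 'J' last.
Walk down from root: G -> B -> J

Answer: G B J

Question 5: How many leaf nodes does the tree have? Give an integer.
Leaves (nodes with no children): A, C, E, F

Answer: 4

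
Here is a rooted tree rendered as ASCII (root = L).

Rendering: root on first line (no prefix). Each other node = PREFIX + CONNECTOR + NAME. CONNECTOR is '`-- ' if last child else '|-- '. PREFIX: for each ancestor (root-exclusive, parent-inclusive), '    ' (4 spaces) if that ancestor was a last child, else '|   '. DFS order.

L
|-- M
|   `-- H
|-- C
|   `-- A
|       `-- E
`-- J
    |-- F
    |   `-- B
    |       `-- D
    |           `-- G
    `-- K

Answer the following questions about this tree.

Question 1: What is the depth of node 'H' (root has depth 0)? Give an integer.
Path from root to H: L -> M -> H
Depth = number of edges = 2

Answer: 2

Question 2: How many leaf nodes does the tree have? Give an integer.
Answer: 4

Derivation:
Leaves (nodes with no children): E, G, H, K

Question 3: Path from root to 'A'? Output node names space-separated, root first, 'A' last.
Answer: L C A

Derivation:
Walk down from root: L -> C -> A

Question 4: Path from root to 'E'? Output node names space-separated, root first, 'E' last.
Walk down from root: L -> C -> A -> E

Answer: L C A E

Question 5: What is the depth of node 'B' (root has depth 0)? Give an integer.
Answer: 3

Derivation:
Path from root to B: L -> J -> F -> B
Depth = number of edges = 3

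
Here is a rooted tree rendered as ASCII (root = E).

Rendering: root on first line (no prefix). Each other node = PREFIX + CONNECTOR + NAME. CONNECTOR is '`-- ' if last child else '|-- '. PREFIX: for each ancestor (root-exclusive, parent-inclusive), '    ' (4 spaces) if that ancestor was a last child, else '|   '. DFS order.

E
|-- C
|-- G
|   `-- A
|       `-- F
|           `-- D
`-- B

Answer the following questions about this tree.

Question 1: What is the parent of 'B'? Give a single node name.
Answer: E

Derivation:
Scan adjacency: B appears as child of E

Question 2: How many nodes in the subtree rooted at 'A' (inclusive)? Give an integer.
Subtree rooted at A contains: A, D, F
Count = 3

Answer: 3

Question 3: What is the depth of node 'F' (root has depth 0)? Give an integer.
Path from root to F: E -> G -> A -> F
Depth = number of edges = 3

Answer: 3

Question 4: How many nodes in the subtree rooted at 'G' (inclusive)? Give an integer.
Subtree rooted at G contains: A, D, F, G
Count = 4

Answer: 4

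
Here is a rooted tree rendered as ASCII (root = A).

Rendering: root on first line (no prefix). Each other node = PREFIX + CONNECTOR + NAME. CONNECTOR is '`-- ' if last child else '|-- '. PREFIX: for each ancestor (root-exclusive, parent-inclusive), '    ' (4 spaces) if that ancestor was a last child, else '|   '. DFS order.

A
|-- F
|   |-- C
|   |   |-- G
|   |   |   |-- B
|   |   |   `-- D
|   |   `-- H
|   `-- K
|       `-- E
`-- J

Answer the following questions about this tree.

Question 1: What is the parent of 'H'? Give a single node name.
Scan adjacency: H appears as child of C

Answer: C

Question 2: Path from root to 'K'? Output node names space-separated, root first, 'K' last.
Answer: A F K

Derivation:
Walk down from root: A -> F -> K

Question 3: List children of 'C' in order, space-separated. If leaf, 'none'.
Node C's children (from adjacency): G, H

Answer: G H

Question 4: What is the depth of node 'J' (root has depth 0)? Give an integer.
Answer: 1

Derivation:
Path from root to J: A -> J
Depth = number of edges = 1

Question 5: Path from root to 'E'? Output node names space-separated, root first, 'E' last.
Answer: A F K E

Derivation:
Walk down from root: A -> F -> K -> E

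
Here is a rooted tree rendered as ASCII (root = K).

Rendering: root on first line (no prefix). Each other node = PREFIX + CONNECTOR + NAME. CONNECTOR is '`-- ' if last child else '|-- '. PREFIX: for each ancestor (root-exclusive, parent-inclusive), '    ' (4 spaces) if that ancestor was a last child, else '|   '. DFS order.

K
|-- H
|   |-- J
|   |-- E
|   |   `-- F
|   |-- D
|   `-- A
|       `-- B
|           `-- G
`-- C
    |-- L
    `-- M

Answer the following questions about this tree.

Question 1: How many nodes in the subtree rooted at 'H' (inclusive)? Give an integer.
Subtree rooted at H contains: A, B, D, E, F, G, H, J
Count = 8

Answer: 8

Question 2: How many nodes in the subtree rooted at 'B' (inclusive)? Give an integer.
Subtree rooted at B contains: B, G
Count = 2

Answer: 2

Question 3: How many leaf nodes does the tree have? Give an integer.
Answer: 6

Derivation:
Leaves (nodes with no children): D, F, G, J, L, M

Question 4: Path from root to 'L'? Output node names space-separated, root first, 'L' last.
Walk down from root: K -> C -> L

Answer: K C L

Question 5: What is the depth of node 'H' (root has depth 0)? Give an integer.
Path from root to H: K -> H
Depth = number of edges = 1

Answer: 1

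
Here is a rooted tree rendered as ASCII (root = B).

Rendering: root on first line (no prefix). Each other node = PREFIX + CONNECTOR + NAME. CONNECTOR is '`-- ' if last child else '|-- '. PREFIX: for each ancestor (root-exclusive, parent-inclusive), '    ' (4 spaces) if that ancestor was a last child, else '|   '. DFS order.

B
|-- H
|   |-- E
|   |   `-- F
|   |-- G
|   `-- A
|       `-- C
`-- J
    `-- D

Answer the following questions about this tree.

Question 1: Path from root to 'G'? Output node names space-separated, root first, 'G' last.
Answer: B H G

Derivation:
Walk down from root: B -> H -> G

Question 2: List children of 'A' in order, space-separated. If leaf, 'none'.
Answer: C

Derivation:
Node A's children (from adjacency): C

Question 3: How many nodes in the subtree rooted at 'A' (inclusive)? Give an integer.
Subtree rooted at A contains: A, C
Count = 2

Answer: 2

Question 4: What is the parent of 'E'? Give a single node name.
Scan adjacency: E appears as child of H

Answer: H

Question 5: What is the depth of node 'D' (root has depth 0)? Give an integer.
Answer: 2

Derivation:
Path from root to D: B -> J -> D
Depth = number of edges = 2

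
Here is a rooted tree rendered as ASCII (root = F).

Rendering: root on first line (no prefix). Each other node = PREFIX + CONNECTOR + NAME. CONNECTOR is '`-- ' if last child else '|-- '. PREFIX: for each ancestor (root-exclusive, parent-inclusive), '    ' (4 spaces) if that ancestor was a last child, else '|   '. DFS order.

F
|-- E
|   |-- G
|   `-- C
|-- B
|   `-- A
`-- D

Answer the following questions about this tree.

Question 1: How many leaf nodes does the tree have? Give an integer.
Answer: 4

Derivation:
Leaves (nodes with no children): A, C, D, G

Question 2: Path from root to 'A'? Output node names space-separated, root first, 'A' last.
Answer: F B A

Derivation:
Walk down from root: F -> B -> A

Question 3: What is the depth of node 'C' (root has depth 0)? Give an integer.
Path from root to C: F -> E -> C
Depth = number of edges = 2

Answer: 2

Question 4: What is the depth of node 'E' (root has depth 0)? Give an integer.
Answer: 1

Derivation:
Path from root to E: F -> E
Depth = number of edges = 1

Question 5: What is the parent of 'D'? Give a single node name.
Answer: F

Derivation:
Scan adjacency: D appears as child of F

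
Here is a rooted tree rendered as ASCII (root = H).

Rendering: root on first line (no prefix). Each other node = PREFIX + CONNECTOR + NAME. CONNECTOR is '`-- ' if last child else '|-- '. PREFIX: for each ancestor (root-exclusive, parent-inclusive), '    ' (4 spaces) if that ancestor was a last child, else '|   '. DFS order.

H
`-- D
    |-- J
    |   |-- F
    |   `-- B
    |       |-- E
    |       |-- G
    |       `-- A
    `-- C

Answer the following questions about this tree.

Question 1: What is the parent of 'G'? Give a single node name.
Scan adjacency: G appears as child of B

Answer: B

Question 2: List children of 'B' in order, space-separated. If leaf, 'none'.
Answer: E G A

Derivation:
Node B's children (from adjacency): E, G, A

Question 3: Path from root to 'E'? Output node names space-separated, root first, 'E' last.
Answer: H D J B E

Derivation:
Walk down from root: H -> D -> J -> B -> E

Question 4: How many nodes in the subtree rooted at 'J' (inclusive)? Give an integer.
Subtree rooted at J contains: A, B, E, F, G, J
Count = 6

Answer: 6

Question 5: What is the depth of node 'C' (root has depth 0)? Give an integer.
Answer: 2

Derivation:
Path from root to C: H -> D -> C
Depth = number of edges = 2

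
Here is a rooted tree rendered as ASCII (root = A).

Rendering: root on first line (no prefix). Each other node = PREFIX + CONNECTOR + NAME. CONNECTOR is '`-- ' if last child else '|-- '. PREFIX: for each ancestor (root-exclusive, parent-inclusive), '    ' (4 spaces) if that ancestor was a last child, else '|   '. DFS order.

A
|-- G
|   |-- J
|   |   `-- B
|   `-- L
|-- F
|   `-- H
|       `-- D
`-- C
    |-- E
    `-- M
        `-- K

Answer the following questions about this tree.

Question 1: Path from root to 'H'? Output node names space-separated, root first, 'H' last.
Answer: A F H

Derivation:
Walk down from root: A -> F -> H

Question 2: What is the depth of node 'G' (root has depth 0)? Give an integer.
Path from root to G: A -> G
Depth = number of edges = 1

Answer: 1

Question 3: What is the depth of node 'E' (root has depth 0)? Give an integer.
Path from root to E: A -> C -> E
Depth = number of edges = 2

Answer: 2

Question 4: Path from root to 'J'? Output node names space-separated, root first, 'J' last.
Answer: A G J

Derivation:
Walk down from root: A -> G -> J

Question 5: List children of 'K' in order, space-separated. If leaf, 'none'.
Answer: none

Derivation:
Node K's children (from adjacency): (leaf)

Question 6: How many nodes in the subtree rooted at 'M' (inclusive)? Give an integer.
Subtree rooted at M contains: K, M
Count = 2

Answer: 2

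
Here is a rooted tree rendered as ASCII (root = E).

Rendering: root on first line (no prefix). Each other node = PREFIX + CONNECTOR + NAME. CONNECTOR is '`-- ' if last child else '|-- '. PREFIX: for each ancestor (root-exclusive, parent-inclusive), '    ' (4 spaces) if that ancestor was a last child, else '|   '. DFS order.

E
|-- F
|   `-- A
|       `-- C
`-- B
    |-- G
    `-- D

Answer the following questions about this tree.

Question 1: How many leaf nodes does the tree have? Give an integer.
Leaves (nodes with no children): C, D, G

Answer: 3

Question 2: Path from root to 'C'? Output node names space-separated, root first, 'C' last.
Walk down from root: E -> F -> A -> C

Answer: E F A C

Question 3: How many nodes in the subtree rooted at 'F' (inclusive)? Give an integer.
Subtree rooted at F contains: A, C, F
Count = 3

Answer: 3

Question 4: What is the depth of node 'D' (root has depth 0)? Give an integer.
Answer: 2

Derivation:
Path from root to D: E -> B -> D
Depth = number of edges = 2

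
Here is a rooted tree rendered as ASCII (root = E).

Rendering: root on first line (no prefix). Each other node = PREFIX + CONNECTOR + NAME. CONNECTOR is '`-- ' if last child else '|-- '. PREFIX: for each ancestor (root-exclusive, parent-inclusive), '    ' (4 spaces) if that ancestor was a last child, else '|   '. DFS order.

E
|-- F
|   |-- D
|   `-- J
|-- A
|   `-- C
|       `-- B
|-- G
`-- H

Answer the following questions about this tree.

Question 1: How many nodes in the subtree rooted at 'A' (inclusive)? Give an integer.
Answer: 3

Derivation:
Subtree rooted at A contains: A, B, C
Count = 3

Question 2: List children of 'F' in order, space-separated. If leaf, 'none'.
Answer: D J

Derivation:
Node F's children (from adjacency): D, J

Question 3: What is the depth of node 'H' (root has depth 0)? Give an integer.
Path from root to H: E -> H
Depth = number of edges = 1

Answer: 1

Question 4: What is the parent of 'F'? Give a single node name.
Answer: E

Derivation:
Scan adjacency: F appears as child of E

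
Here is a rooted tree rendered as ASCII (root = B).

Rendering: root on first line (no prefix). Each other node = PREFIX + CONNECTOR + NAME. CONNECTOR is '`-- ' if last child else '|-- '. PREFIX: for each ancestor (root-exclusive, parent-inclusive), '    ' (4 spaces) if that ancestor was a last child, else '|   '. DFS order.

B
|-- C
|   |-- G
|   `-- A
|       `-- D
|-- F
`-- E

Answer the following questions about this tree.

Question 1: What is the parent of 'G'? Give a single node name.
Scan adjacency: G appears as child of C

Answer: C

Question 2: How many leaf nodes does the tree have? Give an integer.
Leaves (nodes with no children): D, E, F, G

Answer: 4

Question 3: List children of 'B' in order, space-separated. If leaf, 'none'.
Node B's children (from adjacency): C, F, E

Answer: C F E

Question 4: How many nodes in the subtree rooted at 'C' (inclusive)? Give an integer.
Subtree rooted at C contains: A, C, D, G
Count = 4

Answer: 4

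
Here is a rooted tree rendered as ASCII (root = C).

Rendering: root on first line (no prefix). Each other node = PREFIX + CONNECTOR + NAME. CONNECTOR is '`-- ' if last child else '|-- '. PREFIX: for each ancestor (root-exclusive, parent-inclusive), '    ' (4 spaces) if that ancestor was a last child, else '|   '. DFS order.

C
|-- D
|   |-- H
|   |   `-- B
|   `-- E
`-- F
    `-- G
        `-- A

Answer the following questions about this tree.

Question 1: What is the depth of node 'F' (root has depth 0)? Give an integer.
Answer: 1

Derivation:
Path from root to F: C -> F
Depth = number of edges = 1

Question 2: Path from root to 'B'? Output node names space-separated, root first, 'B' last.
Answer: C D H B

Derivation:
Walk down from root: C -> D -> H -> B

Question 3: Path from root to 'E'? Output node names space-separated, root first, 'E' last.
Walk down from root: C -> D -> E

Answer: C D E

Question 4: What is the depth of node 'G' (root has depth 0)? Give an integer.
Answer: 2

Derivation:
Path from root to G: C -> F -> G
Depth = number of edges = 2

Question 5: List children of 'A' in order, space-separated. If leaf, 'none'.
Node A's children (from adjacency): (leaf)

Answer: none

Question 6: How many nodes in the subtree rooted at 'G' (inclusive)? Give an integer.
Answer: 2

Derivation:
Subtree rooted at G contains: A, G
Count = 2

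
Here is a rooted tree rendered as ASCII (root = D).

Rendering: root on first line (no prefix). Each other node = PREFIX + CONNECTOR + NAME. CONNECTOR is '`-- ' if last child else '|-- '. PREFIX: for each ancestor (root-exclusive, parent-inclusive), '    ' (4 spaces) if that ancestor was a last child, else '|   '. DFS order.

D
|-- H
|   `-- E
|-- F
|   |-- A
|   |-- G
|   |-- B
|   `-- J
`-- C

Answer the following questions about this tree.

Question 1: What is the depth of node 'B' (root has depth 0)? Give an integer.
Path from root to B: D -> F -> B
Depth = number of edges = 2

Answer: 2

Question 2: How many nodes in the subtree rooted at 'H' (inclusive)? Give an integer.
Answer: 2

Derivation:
Subtree rooted at H contains: E, H
Count = 2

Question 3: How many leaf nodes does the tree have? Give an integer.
Leaves (nodes with no children): A, B, C, E, G, J

Answer: 6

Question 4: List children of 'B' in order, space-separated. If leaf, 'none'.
Node B's children (from adjacency): (leaf)

Answer: none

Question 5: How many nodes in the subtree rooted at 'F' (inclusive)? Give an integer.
Subtree rooted at F contains: A, B, F, G, J
Count = 5

Answer: 5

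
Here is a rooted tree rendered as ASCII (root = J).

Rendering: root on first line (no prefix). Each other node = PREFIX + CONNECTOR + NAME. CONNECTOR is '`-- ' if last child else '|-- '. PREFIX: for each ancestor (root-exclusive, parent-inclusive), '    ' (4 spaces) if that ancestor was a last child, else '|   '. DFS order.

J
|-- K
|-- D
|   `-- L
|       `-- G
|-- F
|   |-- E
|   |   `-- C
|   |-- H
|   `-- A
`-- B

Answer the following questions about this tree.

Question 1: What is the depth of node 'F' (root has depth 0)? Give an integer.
Answer: 1

Derivation:
Path from root to F: J -> F
Depth = number of edges = 1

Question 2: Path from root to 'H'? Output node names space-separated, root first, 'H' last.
Walk down from root: J -> F -> H

Answer: J F H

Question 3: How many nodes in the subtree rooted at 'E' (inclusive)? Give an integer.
Subtree rooted at E contains: C, E
Count = 2

Answer: 2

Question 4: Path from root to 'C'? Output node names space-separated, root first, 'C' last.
Walk down from root: J -> F -> E -> C

Answer: J F E C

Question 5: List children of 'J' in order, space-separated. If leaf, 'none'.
Answer: K D F B

Derivation:
Node J's children (from adjacency): K, D, F, B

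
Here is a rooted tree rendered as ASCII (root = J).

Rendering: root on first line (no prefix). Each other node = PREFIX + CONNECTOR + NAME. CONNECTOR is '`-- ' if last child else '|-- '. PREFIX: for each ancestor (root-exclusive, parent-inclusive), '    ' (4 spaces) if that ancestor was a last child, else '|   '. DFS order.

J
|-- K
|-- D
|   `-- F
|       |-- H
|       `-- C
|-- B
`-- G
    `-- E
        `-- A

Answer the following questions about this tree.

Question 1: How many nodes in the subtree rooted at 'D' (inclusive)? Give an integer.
Subtree rooted at D contains: C, D, F, H
Count = 4

Answer: 4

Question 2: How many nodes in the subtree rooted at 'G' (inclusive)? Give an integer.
Subtree rooted at G contains: A, E, G
Count = 3

Answer: 3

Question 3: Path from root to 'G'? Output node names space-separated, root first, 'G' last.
Walk down from root: J -> G

Answer: J G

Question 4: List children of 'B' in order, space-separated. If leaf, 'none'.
Node B's children (from adjacency): (leaf)

Answer: none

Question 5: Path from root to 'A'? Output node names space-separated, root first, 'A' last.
Walk down from root: J -> G -> E -> A

Answer: J G E A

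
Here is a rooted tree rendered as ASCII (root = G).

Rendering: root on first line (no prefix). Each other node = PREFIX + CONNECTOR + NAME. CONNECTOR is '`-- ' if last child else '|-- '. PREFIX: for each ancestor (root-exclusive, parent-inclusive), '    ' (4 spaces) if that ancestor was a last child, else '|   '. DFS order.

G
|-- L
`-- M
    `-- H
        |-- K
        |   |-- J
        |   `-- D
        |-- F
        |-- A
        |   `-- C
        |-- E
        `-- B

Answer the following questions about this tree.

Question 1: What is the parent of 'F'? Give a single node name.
Scan adjacency: F appears as child of H

Answer: H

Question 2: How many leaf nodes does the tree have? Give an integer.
Answer: 7

Derivation:
Leaves (nodes with no children): B, C, D, E, F, J, L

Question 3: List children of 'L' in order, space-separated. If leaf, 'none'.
Node L's children (from adjacency): (leaf)

Answer: none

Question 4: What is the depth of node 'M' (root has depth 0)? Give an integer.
Answer: 1

Derivation:
Path from root to M: G -> M
Depth = number of edges = 1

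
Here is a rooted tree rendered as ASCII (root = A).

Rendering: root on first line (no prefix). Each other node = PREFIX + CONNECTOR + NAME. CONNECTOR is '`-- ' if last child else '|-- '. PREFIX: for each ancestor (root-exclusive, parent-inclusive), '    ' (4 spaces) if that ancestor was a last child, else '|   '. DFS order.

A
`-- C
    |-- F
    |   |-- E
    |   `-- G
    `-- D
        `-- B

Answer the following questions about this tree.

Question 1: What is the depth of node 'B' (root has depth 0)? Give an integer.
Path from root to B: A -> C -> D -> B
Depth = number of edges = 3

Answer: 3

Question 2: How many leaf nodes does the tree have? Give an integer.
Answer: 3

Derivation:
Leaves (nodes with no children): B, E, G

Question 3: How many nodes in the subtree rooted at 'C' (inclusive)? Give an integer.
Answer: 6

Derivation:
Subtree rooted at C contains: B, C, D, E, F, G
Count = 6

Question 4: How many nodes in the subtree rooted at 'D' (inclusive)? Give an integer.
Answer: 2

Derivation:
Subtree rooted at D contains: B, D
Count = 2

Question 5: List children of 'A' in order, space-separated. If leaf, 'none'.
Node A's children (from adjacency): C

Answer: C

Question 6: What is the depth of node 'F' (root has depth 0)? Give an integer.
Path from root to F: A -> C -> F
Depth = number of edges = 2

Answer: 2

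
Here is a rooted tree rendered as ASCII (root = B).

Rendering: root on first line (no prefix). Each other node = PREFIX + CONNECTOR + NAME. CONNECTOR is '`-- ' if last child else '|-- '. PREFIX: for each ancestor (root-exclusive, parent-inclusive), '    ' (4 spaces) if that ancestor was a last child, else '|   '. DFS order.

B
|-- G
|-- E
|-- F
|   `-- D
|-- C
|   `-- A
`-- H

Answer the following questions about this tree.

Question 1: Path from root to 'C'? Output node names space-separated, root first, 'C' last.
Answer: B C

Derivation:
Walk down from root: B -> C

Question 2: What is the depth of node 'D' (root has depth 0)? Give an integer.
Answer: 2

Derivation:
Path from root to D: B -> F -> D
Depth = number of edges = 2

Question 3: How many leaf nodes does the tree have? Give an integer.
Leaves (nodes with no children): A, D, E, G, H

Answer: 5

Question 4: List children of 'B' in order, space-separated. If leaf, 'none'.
Node B's children (from adjacency): G, E, F, C, H

Answer: G E F C H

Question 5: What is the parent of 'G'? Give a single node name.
Answer: B

Derivation:
Scan adjacency: G appears as child of B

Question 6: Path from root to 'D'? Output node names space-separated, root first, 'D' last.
Answer: B F D

Derivation:
Walk down from root: B -> F -> D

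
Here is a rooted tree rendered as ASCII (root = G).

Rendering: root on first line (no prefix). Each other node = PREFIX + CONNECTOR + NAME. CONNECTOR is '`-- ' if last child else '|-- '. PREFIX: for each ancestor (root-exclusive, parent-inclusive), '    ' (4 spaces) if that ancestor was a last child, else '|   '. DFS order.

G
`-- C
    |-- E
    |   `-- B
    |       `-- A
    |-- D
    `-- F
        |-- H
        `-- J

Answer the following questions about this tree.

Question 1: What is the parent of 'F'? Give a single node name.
Answer: C

Derivation:
Scan adjacency: F appears as child of C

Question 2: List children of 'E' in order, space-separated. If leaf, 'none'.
Answer: B

Derivation:
Node E's children (from adjacency): B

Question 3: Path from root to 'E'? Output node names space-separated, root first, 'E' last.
Walk down from root: G -> C -> E

Answer: G C E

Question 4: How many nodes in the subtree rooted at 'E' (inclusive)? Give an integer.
Subtree rooted at E contains: A, B, E
Count = 3

Answer: 3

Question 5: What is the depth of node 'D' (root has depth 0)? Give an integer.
Answer: 2

Derivation:
Path from root to D: G -> C -> D
Depth = number of edges = 2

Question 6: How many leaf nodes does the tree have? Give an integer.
Answer: 4

Derivation:
Leaves (nodes with no children): A, D, H, J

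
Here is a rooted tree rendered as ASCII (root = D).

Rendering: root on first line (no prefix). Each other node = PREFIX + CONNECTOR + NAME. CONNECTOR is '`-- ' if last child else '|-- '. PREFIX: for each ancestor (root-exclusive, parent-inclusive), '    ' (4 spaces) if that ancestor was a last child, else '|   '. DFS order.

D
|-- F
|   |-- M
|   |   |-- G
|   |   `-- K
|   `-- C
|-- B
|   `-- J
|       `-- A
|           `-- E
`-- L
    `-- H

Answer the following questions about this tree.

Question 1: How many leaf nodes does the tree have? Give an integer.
Answer: 5

Derivation:
Leaves (nodes with no children): C, E, G, H, K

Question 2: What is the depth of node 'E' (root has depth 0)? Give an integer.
Path from root to E: D -> B -> J -> A -> E
Depth = number of edges = 4

Answer: 4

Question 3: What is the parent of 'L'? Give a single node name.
Scan adjacency: L appears as child of D

Answer: D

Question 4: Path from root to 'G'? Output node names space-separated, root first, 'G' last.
Walk down from root: D -> F -> M -> G

Answer: D F M G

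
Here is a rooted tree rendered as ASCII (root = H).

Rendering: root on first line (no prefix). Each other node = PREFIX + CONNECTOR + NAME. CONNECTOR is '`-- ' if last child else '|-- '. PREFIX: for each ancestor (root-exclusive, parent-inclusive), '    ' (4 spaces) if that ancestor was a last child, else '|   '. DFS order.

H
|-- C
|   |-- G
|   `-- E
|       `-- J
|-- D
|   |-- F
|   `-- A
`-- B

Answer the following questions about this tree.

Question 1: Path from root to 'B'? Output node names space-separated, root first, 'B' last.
Walk down from root: H -> B

Answer: H B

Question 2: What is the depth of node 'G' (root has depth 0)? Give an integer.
Path from root to G: H -> C -> G
Depth = number of edges = 2

Answer: 2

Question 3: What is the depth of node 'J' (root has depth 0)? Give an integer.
Path from root to J: H -> C -> E -> J
Depth = number of edges = 3

Answer: 3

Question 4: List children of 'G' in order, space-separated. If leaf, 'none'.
Node G's children (from adjacency): (leaf)

Answer: none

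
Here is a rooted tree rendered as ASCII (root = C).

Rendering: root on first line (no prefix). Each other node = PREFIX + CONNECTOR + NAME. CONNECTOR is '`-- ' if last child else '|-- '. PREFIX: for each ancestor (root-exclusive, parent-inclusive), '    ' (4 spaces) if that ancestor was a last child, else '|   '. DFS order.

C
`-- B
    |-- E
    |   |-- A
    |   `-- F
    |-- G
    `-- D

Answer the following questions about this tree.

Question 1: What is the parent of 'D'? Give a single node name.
Answer: B

Derivation:
Scan adjacency: D appears as child of B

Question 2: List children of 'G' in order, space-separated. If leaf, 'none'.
Node G's children (from adjacency): (leaf)

Answer: none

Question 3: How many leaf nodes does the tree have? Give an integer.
Answer: 4

Derivation:
Leaves (nodes with no children): A, D, F, G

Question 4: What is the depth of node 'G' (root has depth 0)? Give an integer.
Answer: 2

Derivation:
Path from root to G: C -> B -> G
Depth = number of edges = 2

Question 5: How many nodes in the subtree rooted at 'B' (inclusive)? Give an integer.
Subtree rooted at B contains: A, B, D, E, F, G
Count = 6

Answer: 6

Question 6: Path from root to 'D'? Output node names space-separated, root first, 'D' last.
Answer: C B D

Derivation:
Walk down from root: C -> B -> D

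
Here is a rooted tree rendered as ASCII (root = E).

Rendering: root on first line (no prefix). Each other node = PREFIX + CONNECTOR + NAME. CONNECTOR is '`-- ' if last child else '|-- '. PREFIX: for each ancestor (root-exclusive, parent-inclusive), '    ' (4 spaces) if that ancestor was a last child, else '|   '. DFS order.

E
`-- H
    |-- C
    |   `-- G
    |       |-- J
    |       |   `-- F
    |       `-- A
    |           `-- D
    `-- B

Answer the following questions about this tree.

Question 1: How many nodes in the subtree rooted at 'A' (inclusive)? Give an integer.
Answer: 2

Derivation:
Subtree rooted at A contains: A, D
Count = 2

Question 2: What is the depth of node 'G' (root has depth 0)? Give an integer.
Path from root to G: E -> H -> C -> G
Depth = number of edges = 3

Answer: 3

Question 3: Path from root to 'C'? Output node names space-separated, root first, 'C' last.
Answer: E H C

Derivation:
Walk down from root: E -> H -> C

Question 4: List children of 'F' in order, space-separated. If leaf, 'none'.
Node F's children (from adjacency): (leaf)

Answer: none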